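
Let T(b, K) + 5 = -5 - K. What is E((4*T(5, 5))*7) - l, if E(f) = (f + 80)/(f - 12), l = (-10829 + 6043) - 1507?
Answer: 679729/108 ≈ 6293.8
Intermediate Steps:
T(b, K) = -10 - K (T(b, K) = -5 + (-5 - K) = -10 - K)
l = -6293 (l = -4786 - 1507 = -6293)
E(f) = (80 + f)/(-12 + f)
E((4*T(5, 5))*7) - l = (80 + (4*(-10 - 1*5))*7)/(-12 + (4*(-10 - 1*5))*7) - 1*(-6293) = (80 + (4*(-10 - 5))*7)/(-12 + (4*(-10 - 5))*7) + 6293 = (80 + (4*(-15))*7)/(-12 + (4*(-15))*7) + 6293 = (80 - 60*7)/(-12 - 60*7) + 6293 = (80 - 420)/(-12 - 420) + 6293 = -340/(-432) + 6293 = -1/432*(-340) + 6293 = 85/108 + 6293 = 679729/108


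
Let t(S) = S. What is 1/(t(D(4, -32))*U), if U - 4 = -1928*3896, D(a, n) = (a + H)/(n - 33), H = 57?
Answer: 65/458200524 ≈ 1.4186e-7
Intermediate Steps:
D(a, n) = (57 + a)/(-33 + n) (D(a, n) = (a + 57)/(n - 33) = (57 + a)/(-33 + n))
U = -7511484 (U = 4 - 1928*3896 = 4 - 7511488 = -7511484)
1/(t(D(4, -32))*U) = 1/(((57 + 4)/(-33 - 32))*(-7511484)) = -1/7511484/(61/(-65)) = -1/7511484/(-1/65*61) = -1/7511484/(-61/65) = -65/61*(-1/7511484) = 65/458200524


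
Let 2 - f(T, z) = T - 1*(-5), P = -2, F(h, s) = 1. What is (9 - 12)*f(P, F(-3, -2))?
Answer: 3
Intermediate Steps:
f(T, z) = -3 - T (f(T, z) = 2 - (T - 1*(-5)) = 2 - (T + 5) = 2 - (5 + T) = 2 + (-5 - T) = -3 - T)
(9 - 12)*f(P, F(-3, -2)) = (9 - 12)*(-3 - 1*(-2)) = -3*(-3 + 2) = -3*(-1) = 3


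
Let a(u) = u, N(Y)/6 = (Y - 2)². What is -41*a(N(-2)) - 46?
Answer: -3982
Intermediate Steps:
N(Y) = 6*(-2 + Y)² (N(Y) = 6*(Y - 2)² = 6*(-2 + Y)²)
-41*a(N(-2)) - 46 = -246*(-2 - 2)² - 46 = -246*(-4)² - 46 = -246*16 - 46 = -41*96 - 46 = -3936 - 46 = -3982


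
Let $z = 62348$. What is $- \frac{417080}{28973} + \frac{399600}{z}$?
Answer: $- \frac{3606623260}{451602151} \approx -7.9863$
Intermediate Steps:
$- \frac{417080}{28973} + \frac{399600}{z} = - \frac{417080}{28973} + \frac{399600}{62348} = \left(-417080\right) \frac{1}{28973} + 399600 \cdot \frac{1}{62348} = - \frac{417080}{28973} + \frac{99900}{15587} = - \frac{3606623260}{451602151}$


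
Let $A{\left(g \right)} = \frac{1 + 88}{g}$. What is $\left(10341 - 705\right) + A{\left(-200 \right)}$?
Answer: $\frac{1927111}{200} \approx 9635.6$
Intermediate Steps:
$A{\left(g \right)} = \frac{89}{g}$
$\left(10341 - 705\right) + A{\left(-200 \right)} = \left(10341 - 705\right) + \frac{89}{-200} = \left(10341 - 705\right) + 89 \left(- \frac{1}{200}\right) = 9636 - \frac{89}{200} = \frac{1927111}{200}$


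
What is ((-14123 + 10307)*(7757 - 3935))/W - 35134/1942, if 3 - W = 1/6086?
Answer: -86189000173231/17727547 ≈ -4.8619e+6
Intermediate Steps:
W = 18257/6086 (W = 3 - 1/6086 = 18257/6086 ≈ 2.9998)
((-14123 + 10307)*(7757 - 3935))/W - 35134/1942 = ((-14123 + 10307)*(7757 - 3935))/(18257/6086) - 35134/1942 = -3816*3822*(6086/18257) - 35134*1/1942 = -14584752*6086/18257 - 17567/971 = -88762800672/18257 - 17567/971 = -86189000173231/17727547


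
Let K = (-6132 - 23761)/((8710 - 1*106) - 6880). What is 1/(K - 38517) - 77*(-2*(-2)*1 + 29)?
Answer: -168806765465/66433201 ≈ -2541.0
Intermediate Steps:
K = -29893/1724 (K = -29893/((8710 - 106) - 6880) = -29893/(8604 - 6880) = -29893/1724 ≈ -17.339)
1/(K - 38517) - 77*(-2*(-2)*1 + 29) = 1/(-29893/1724 - 38517) - 77*(-2*(-2)*1 + 29) = 1/(-66433201/1724) - 77*(4*1 + 29) = -1724/66433201 - 77*(4 + 29) = -1724/66433201 - 77*33 = -1724/66433201 - 2541 = -168806765465/66433201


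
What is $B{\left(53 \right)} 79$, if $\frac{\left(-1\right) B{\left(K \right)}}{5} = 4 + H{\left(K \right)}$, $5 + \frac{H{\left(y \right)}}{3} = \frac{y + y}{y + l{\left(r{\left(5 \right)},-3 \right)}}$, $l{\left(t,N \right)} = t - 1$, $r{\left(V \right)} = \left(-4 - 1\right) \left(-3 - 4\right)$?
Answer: $\frac{84135}{29} \approx 2901.2$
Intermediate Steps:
$r{\left(V \right)} = 35$ ($r{\left(V \right)} = \left(-5\right) \left(-7\right) = 35$)
$l{\left(t,N \right)} = -1 + t$
$H{\left(y \right)} = -15 + \frac{6 y}{34 + y}$ ($H{\left(y \right)} = -15 + 3 \frac{y + y}{y + \left(-1 + 35\right)} = -15 + 3 \frac{2 y}{y + 34} = -15 + 3 \frac{2 y}{34 + y} = -15 + \frac{6 y}{34 + y}$)
$B{\left(K \right)} = -20 - \frac{15 \left(-170 - 3 K\right)}{34 + K}$ ($B{\left(K \right)} = - 5 \left(4 + \frac{3 \left(-170 - 3 K\right)}{34 + K}\right) = -20 - \frac{15 \left(-170 - 3 K\right)}{34 + K}$)
$B{\left(53 \right)} 79 = \frac{5 \left(374 + 5 \cdot 53\right)}{34 + 53} \cdot 79 = \frac{5 \left(374 + 265\right)}{87} \cdot 79 = 5 \cdot \frac{1}{87} \cdot 639 \cdot 79 = \frac{1065}{29} \cdot 79 = \frac{84135}{29}$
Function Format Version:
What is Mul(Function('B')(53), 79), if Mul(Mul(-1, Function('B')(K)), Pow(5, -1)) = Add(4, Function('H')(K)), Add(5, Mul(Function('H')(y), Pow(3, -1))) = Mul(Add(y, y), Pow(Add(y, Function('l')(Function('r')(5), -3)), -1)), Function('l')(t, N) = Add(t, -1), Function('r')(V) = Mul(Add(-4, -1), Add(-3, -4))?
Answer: Rational(84135, 29) ≈ 2901.2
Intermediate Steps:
Function('r')(V) = 35 (Function('r')(V) = Mul(-5, -7) = 35)
Function('l')(t, N) = Add(-1, t)
Function('H')(y) = Add(-15, Mul(6, y, Pow(Add(34, y), -1))) (Function('H')(y) = Add(-15, Mul(3, Mul(Add(y, y), Pow(Add(y, Add(-1, 35)), -1)))) = Add(-15, Mul(3, Mul(Mul(2, y), Pow(Add(y, 34), -1)))) = Add(-15, Mul(3, Mul(Mul(2, y), Pow(Add(34, y), -1)))) = Add(-15, Mul(3, Mul(2, y, Pow(Add(34, y), -1)))) = Add(-15, Mul(6, y, Pow(Add(34, y), -1))))
Function('B')(K) = Add(-20, Mul(-15, Pow(Add(34, K), -1), Add(-170, Mul(-3, K)))) (Function('B')(K) = Mul(-5, Add(4, Mul(3, Pow(Add(34, K), -1), Add(-170, Mul(-3, K))))) = Add(-20, Mul(-15, Pow(Add(34, K), -1), Add(-170, Mul(-3, K)))))
Mul(Function('B')(53), 79) = Mul(Mul(5, Pow(Add(34, 53), -1), Add(374, Mul(5, 53))), 79) = Mul(Mul(5, Pow(87, -1), Add(374, 265)), 79) = Mul(Mul(5, Rational(1, 87), 639), 79) = Mul(Rational(1065, 29), 79) = Rational(84135, 29)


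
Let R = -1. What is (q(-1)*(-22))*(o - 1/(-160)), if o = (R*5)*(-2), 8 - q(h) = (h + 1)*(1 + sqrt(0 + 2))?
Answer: -17611/10 ≈ -1761.1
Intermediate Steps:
q(h) = 8 - (1 + h)*(1 + sqrt(2)) (q(h) = 8 - (h + 1)*(1 + sqrt(0 + 2)) = 8 - (1 + h)*(1 + sqrt(2)))
o = 10 (o = -1*5*(-2) = -5*(-2) = 10)
(q(-1)*(-22))*(o - 1/(-160)) = ((7 - 1*(-1) - sqrt(2) - 1*(-1)*sqrt(2))*(-22))*(10 - 1/(-160)) = ((7 + 1 - sqrt(2) + sqrt(2))*(-22))*(10 - 1*(-1/160)) = (8*(-22))*(10 + 1/160) = -176*1601/160 = -17611/10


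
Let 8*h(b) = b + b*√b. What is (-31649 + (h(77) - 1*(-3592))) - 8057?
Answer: -288835/8 + 77*√77/8 ≈ -36020.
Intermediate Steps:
h(b) = b/8 + b^(3/2)/8 (h(b) = (b + b*√b)/8 = (b + b^(3/2))/8 = b/8 + b^(3/2)/8)
(-31649 + (h(77) - 1*(-3592))) - 8057 = (-31649 + (((⅛)*77 + 77^(3/2)/8) - 1*(-3592))) - 8057 = (-31649 + ((77/8 + (77*√77)/8) + 3592)) - 8057 = (-31649 + ((77/8 + 77*√77/8) + 3592)) - 8057 = (-31649 + (28813/8 + 77*√77/8)) - 8057 = (-224379/8 + 77*√77/8) - 8057 = -288835/8 + 77*√77/8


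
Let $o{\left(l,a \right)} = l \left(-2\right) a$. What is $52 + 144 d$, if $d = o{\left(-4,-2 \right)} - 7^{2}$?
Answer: $-9308$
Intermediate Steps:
$o{\left(l,a \right)} = - 2 a l$ ($o{\left(l,a \right)} = - 2 l a = - 2 a l$)
$d = -65$ ($d = \left(-2\right) \left(-2\right) \left(-4\right) - 7^{2} = -16 - 49 = -65$)
$52 + 144 d = 52 + 144 \left(-65\right) = 52 - 9360 = -9308$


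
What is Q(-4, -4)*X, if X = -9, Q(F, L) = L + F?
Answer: 72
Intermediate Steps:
Q(F, L) = F + L
Q(-4, -4)*X = (-4 - 4)*(-9) = -8*(-9) = 72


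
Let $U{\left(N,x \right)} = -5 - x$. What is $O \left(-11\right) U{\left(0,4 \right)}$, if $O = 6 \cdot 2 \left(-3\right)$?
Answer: $-3564$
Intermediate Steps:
$O = -36$ ($O = 12 \left(-3\right) = -36$)
$O \left(-11\right) U{\left(0,4 \right)} = \left(-36\right) \left(-11\right) \left(-5 - 4\right) = 396 \left(-5 - 4\right) = 396 \left(-9\right) = -3564$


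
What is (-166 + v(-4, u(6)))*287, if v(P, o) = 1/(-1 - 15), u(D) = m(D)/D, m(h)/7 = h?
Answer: -762559/16 ≈ -47660.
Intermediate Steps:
m(h) = 7*h
u(D) = 7 (u(D) = (7*D)/D = 7)
v(P, o) = -1/16 (v(P, o) = 1/(-16) = -1/16)
(-166 + v(-4, u(6)))*287 = (-166 - 1/16)*287 = -2657/16*287 = -762559/16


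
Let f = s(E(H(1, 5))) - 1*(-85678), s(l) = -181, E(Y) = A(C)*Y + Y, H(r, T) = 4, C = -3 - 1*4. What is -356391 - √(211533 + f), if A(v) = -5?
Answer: -356391 - √297030 ≈ -3.5694e+5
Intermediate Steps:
C = -7 (C = -3 - 4 = -7)
E(Y) = -4*Y (E(Y) = -5*Y + Y = -4*Y)
f = 85497 (f = -181 - 1*(-85678) = -181 + 85678 = 85497)
-356391 - √(211533 + f) = -356391 - √(211533 + 85497) = -356391 - √297030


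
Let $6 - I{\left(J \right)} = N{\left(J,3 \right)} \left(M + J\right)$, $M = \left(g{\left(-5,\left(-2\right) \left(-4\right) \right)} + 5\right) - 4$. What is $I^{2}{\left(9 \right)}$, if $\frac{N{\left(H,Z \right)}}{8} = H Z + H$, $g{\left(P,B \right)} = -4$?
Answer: $2965284$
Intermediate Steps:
$M = -3$ ($M = \left(-4 + 5\right) - 4 = 1 - 4 = -3$)
$N{\left(H,Z \right)} = 8 H + 8 H Z$ ($N{\left(H,Z \right)} = 8 \left(H Z + H\right) = 8 \left(H + H Z\right) = 8 H + 8 H Z$)
$I{\left(J \right)} = 6 - 32 J \left(-3 + J\right)$ ($I{\left(J \right)} = 6 - 8 J \left(1 + 3\right) \left(-3 + J\right) = 6 - 8 J 4 \left(-3 + J\right) = 6 - 32 J \left(-3 + J\right)$)
$I^{2}{\left(9 \right)} = \left(6 - 32 \cdot 9^{2} + 96 \cdot 9\right)^{2} = \left(6 - 2592 + 864\right)^{2} = \left(-1722\right)^{2} = 2965284$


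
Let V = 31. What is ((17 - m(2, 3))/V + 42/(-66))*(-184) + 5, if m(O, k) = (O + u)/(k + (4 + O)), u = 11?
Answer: 91337/3069 ≈ 29.761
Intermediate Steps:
m(O, k) = (11 + O)/(4 + O + k) (m(O, k) = (O + 11)/(k + (4 + O)) = (11 + O)/(4 + O + k))
((17 - m(2, 3))/V + 42/(-66))*(-184) + 5 = ((17 - (11 + 2)/(4 + 2 + 3))/31 + 42/(-66))*(-184) + 5 = ((17 - 13/9)*(1/31) + 42*(-1/66))*(-184) + 5 = ((17 - 13/9)*(1/31) - 7/11)*(-184) + 5 = ((140/9)*(1/31) - 7/11)*(-184) + 5 = (140/279 - 7/11)*(-184) + 5 = -413/3069*(-184) + 5 = 75992/3069 + 5 = 91337/3069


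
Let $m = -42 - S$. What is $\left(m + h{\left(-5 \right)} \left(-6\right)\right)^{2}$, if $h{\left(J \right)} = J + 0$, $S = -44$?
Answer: $1024$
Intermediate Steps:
$m = 2$ ($m = -42 - -44 = -42 + 44 = 2$)
$h{\left(J \right)} = J$
$\left(m + h{\left(-5 \right)} \left(-6\right)\right)^{2} = \left(2 - -30\right)^{2} = \left(2 + 30\right)^{2} = 32^{2} = 1024$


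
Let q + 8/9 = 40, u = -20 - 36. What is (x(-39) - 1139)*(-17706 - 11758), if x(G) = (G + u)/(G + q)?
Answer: 58751216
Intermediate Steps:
u = -56
q = 352/9 (q = -8/9 + 40 = 352/9 ≈ 39.111)
x(G) = (-56 + G)/(352/9 + G) (x(G) = (G - 56)/(G + 352/9) = (-56 + G)/(352/9 + G))
(x(-39) - 1139)*(-17706 - 11758) = (9*(-56 - 39)/(352 + 9*(-39)) - 1139)*(-17706 - 11758) = (9*(-95)/(352 - 351) - 1139)*(-29464) = (9*(-95)/1 - 1139)*(-29464) = (9*1*(-95) - 1139)*(-29464) = (-855 - 1139)*(-29464) = -1994*(-29464) = 58751216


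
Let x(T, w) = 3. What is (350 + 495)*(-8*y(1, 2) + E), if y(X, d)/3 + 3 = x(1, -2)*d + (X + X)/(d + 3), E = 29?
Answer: -44447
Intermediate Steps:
y(X, d) = -9 + 9*d + 6*X/(3 + d) (y(X, d) = -9 + 3*(3*d + (X + X)/(d + 3)) = -9 + 3*(3*d + (2*X)/(3 + d)) = -9 + 3*(3*d + 2*X/(3 + d)) = -9 + (9*d + 6*X/(3 + d)) = -9 + 9*d + 6*X/(3 + d))
(350 + 495)*(-8*y(1, 2) + E) = (350 + 495)*(-24*(-9 + 2*1 + 3*2² + 6*2)/(3 + 2) + 29) = 845*(-24*(-9 + 2 + 3*4 + 12)/5 + 29) = 845*(-24*(-9 + 2 + 12 + 12)/5 + 29) = 845*(-24*17/5 + 29) = 845*(-8*51/5 + 29) = 845*(-408/5 + 29) = 845*(-263/5) = -44447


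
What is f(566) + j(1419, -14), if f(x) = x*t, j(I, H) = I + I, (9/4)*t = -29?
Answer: -40114/9 ≈ -4457.1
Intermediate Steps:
t = -116/9 (t = (4/9)*(-29) = -116/9 ≈ -12.889)
j(I, H) = 2*I
f(x) = -116*x/9 (f(x) = x*(-116/9) = -116*x/9)
f(566) + j(1419, -14) = -116/9*566 + 2*1419 = -65656/9 + 2838 = -40114/9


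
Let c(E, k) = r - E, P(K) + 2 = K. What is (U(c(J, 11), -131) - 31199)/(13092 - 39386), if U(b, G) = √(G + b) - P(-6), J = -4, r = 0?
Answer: 31191/26294 - I*√127/26294 ≈ 1.1862 - 0.00042859*I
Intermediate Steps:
P(K) = -2 + K
c(E, k) = -E (c(E, k) = 0 - E = -E)
U(b, G) = 8 + √(G + b) (U(b, G) = √(G + b) - (-2 - 6) = √(G + b) - 1*(-8) = √(G + b) + 8 = 8 + √(G + b))
(U(c(J, 11), -131) - 31199)/(13092 - 39386) = ((8 + √(-131 - 1*(-4))) - 31199)/(13092 - 39386) = ((8 + √(-131 + 4)) - 31199)/(-26294) = ((8 + √(-127)) - 31199)*(-1/26294) = ((8 + I*√127) - 31199)*(-1/26294) = (-31191 + I*√127)*(-1/26294) = 31191/26294 - I*√127/26294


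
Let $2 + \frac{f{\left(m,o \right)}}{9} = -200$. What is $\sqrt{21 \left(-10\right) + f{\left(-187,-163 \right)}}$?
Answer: $26 i \sqrt{3} \approx 45.033 i$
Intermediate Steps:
$f{\left(m,o \right)} = -1818$ ($f{\left(m,o \right)} = -18 + 9 \left(-200\right) = -18 - 1800 = -1818$)
$\sqrt{21 \left(-10\right) + f{\left(-187,-163 \right)}} = \sqrt{21 \left(-10\right) - 1818} = \sqrt{-210 - 1818} = \sqrt{-2028} = 26 i \sqrt{3}$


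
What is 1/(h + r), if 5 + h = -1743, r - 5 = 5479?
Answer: 1/3736 ≈ 0.00026767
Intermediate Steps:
r = 5484 (r = 5 + 5479 = 5484)
h = -1748 (h = -5 - 1743 = -1748)
1/(h + r) = 1/(-1748 + 5484) = 1/3736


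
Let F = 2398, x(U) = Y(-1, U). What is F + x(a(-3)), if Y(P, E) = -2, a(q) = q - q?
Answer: 2396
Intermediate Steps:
a(q) = 0
x(U) = -2
F + x(a(-3)) = 2398 - 2 = 2396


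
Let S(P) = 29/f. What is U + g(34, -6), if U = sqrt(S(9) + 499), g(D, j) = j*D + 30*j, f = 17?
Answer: -384 + 8*sqrt(2261)/17 ≈ -361.62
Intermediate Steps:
g(D, j) = 30*j + D*j (g(D, j) = D*j + 30*j = 30*j + D*j)
S(P) = 29/17
U = 8*sqrt(2261)/17 (U = sqrt(29/17 + 499) = sqrt(8512/17) = 8*sqrt(2261)/17 ≈ 22.376)
U + g(34, -6) = 8*sqrt(2261)/17 - 6*(30 + 34) = 8*sqrt(2261)/17 - 6*64 = 8*sqrt(2261)/17 - 384 = -384 + 8*sqrt(2261)/17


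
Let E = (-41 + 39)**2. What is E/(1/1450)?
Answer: 5800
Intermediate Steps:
E = 4 (E = (-2)**2 = 4)
E/(1/1450) = 4/(1/1450) = 4*1450 = 5800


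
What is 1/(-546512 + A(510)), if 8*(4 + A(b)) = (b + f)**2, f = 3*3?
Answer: -8/4102767 ≈ -1.9499e-6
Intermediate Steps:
f = 9
A(b) = -4 + (9 + b)**2/8 (A(b) = -4 + (b + 9)**2/8 = -4 + (9 + b)**2/8)
1/(-546512 + A(510)) = 1/(-546512 + (-4 + (9 + 510)**2/8)) = 1/(-546512 + (-4 + (1/8)*519**2)) = 1/(-546512 + (-4 + (1/8)*269361)) = 1/(-546512 + (-4 + 269361/8)) = 1/(-546512 + 269329/8) = 1/(-4102767/8) = -8/4102767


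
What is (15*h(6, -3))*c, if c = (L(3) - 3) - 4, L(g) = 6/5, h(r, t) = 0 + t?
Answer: 261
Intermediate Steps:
h(r, t) = t
L(g) = 6/5 (L(g) = 6*(⅕) = 6/5)
c = -29/5 (c = (6/5 - 3) - 4 = -9/5 - 4 = -29/5 ≈ -5.8000)
(15*h(6, -3))*c = (15*(-3))*(-29/5) = -45*(-29/5) = 261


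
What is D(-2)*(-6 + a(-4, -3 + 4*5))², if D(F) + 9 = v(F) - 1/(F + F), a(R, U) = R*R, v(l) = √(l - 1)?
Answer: -875 + 100*I*√3 ≈ -875.0 + 173.21*I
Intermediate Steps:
v(l) = √(-1 + l)
a(R, U) = R²
D(F) = -9 + √(-1 + F) - 1/(2*F) (D(F) = -9 + (√(-1 + F) - 1/(F + F)) = -9 + (√(-1 + F) - 1/(2*F)) = -9 + √(-1 + F) - 1/(2*F))
D(-2)*(-6 + a(-4, -3 + 4*5))² = (-9 + √(-1 - 2) - ½/(-2))*(-6 + (-4)²)² = (-9 + √(-3) - ½*(-½))*(-6 + 16)² = (-9 + I*√3 + ¼)*10² = (-35/4 + I*√3)*100 = -875 + 100*I*√3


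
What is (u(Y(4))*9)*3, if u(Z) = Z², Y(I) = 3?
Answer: 243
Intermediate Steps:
(u(Y(4))*9)*3 = (3²*9)*3 = (9*9)*3 = 81*3 = 243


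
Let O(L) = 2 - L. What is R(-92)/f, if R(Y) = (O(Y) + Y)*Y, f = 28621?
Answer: -184/28621 ≈ -0.0064288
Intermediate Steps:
R(Y) = 2*Y (R(Y) = ((2 - Y) + Y)*Y = 2*Y)
R(-92)/f = (2*(-92))/28621 = -184*1/28621 = -184/28621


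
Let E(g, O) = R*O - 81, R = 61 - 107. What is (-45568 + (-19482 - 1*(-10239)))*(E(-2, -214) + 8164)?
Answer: -982596797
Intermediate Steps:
R = -46
E(g, O) = -81 - 46*O (E(g, O) = -46*O - 81 = -81 - 46*O)
(-45568 + (-19482 - 1*(-10239)))*(E(-2, -214) + 8164) = (-45568 + (-19482 - 1*(-10239)))*((-81 - 46*(-214)) + 8164) = (-45568 + (-19482 + 10239))*((-81 + 9844) + 8164) = (-45568 - 9243)*(9763 + 8164) = -54811*17927 = -982596797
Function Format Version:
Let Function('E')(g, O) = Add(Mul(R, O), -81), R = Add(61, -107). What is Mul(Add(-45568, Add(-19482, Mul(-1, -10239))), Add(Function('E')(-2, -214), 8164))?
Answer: -982596797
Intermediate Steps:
R = -46
Function('E')(g, O) = Add(-81, Mul(-46, O)) (Function('E')(g, O) = Add(Mul(-46, O), -81) = Add(-81, Mul(-46, O)))
Mul(Add(-45568, Add(-19482, Mul(-1, -10239))), Add(Function('E')(-2, -214), 8164)) = Mul(Add(-45568, Add(-19482, Mul(-1, -10239))), Add(Add(-81, Mul(-46, -214)), 8164)) = Mul(Add(-45568, Add(-19482, 10239)), Add(Add(-81, 9844), 8164)) = Mul(Add(-45568, -9243), Add(9763, 8164)) = Mul(-54811, 17927) = -982596797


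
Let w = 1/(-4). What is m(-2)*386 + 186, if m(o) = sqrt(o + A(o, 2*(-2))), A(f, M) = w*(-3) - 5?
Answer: 186 + 965*I ≈ 186.0 + 965.0*I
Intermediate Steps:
w = -1/4 ≈ -0.25000
A(f, M) = -17/4 (A(f, M) = -1/4*(-3) - 5 = 3/4 - 5 = -17/4)
m(o) = sqrt(-17/4 + o) (m(o) = sqrt(o - 17/4) = sqrt(-17/4 + o))
m(-2)*386 + 186 = (sqrt(-17 + 4*(-2))/2)*386 + 186 = (sqrt(-17 - 8)/2)*386 + 186 = (sqrt(-25)/2)*386 + 186 = ((5*I)/2)*386 + 186 = (5*I/2)*386 + 186 = 965*I + 186 = 186 + 965*I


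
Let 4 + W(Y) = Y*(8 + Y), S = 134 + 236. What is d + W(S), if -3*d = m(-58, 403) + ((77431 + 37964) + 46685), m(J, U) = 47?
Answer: 257441/3 ≈ 85814.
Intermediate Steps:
S = 370
W(Y) = -4 + Y*(8 + Y)
d = -162127/3 (d = -(47 + ((77431 + 37964) + 46685))/3 = -(47 + (115395 + 46685))/3 = -(47 + 162080)/3 = -1/3*162127 = -162127/3 ≈ -54042.)
d + W(S) = -162127/3 + (-4 + 370**2 + 8*370) = -162127/3 + (-4 + 136900 + 2960) = -162127/3 + 139856 = 257441/3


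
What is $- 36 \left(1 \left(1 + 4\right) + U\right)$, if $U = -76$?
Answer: $2556$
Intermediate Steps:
$- 36 \left(1 \left(1 + 4\right) + U\right) = - 36 \left(1 \left(1 + 4\right) - 76\right) = - 36 \left(1 \cdot 5 - 76\right) = - 36 \left(5 - 76\right) = \left(-36\right) \left(-71\right) = 2556$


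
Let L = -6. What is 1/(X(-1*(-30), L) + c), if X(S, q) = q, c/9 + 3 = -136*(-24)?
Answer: 1/29343 ≈ 3.4080e-5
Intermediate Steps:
c = 29349 (c = -27 + 9*(-136*(-24)) = -27 + 9*3264 = -27 + 29376 = 29349)
1/(X(-1*(-30), L) + c) = 1/(-6 + 29349) = 1/29343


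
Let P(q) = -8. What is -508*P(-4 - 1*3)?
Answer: 4064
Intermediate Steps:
-508*P(-4 - 1*3) = -508*(-8) = 4064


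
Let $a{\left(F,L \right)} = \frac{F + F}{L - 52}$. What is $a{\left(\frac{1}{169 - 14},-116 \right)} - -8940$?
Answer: $\frac{116398799}{13020} \approx 8940.0$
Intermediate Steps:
$a{\left(F,L \right)} = \frac{2 F}{-52 + L}$
$a{\left(\frac{1}{169 - 14},-116 \right)} - -8940 = \frac{2}{\left(169 - 14\right) \left(-52 - 116\right)} - -8940 = \frac{2}{155 \left(-168\right)} + 8940 = 2 \cdot \frac{1}{155} \left(- \frac{1}{168}\right) + 8940 = - \frac{1}{13020} + 8940 = \frac{116398799}{13020}$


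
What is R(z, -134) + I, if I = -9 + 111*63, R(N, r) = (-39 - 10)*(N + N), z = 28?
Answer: 4240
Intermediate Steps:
R(N, r) = -98*N
I = 6984 (I = -9 + 6993 = 6984)
R(z, -134) + I = -98*28 + 6984 = -2744 + 6984 = 4240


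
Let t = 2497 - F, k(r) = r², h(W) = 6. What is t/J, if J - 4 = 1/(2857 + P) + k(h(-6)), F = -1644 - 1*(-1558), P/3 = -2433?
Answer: 11473686/177679 ≈ 64.575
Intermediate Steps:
P = -7299 (P = 3*(-2433) = -7299)
F = -86 (F = -1644 + 1558 = -86)
t = 2583 (t = 2497 - 1*(-86) = 2497 + 86 = 2583)
J = 177679/4442 (J = 4 + (1/(2857 - 7299) + 6²) = 4 + (1/(-4442) + 36) = 4 + (-1/4442 + 36) = 4 + 159911/4442 = 177679/4442 ≈ 40.000)
t/J = 2583/(177679/4442) = 2583*(4442/177679) = 11473686/177679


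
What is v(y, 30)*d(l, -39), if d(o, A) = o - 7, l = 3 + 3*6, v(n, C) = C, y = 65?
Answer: 420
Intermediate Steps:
l = 21 (l = 3 + 18 = 21)
d(o, A) = -7 + o
v(y, 30)*d(l, -39) = 30*(-7 + 21) = 30*14 = 420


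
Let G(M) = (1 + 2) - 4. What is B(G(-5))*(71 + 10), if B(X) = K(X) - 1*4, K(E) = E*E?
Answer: -243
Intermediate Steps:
K(E) = E**2
G(M) = -1 (G(M) = 3 - 4 = -1)
B(X) = -4 + X**2 (B(X) = X**2 - 1*4 = X**2 - 4 = -4 + X**2)
B(G(-5))*(71 + 10) = (-4 + (-1)**2)*(71 + 10) = (-4 + 1)*81 = -3*81 = -243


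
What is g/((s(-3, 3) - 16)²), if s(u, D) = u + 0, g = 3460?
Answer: 3460/361 ≈ 9.5845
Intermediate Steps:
s(u, D) = u
g/((s(-3, 3) - 16)²) = 3460/((-3 - 16)²) = 3460/((-19)²) = 3460/361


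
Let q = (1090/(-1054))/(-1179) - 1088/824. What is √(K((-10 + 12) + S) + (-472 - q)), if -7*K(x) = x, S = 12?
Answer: I*√215103985186708703/21332433 ≈ 21.741*I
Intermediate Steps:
K(x) = -x/7
q = -84445153/63997299 (q = (1090*(-1/1054))*(-1/1179) - 1088*1/824 = -545/527*(-1/1179) - 136/103 = 545/621333 - 136/103 = -84445153/63997299 ≈ -1.3195)
√(K((-10 + 12) + S) + (-472 - q)) = √(-((-10 + 12) + 12)/7 + (-472 - 1*(-84445153/63997299))) = √(-(2 + 12)/7 + (-472 + 84445153/63997299)) = √(-⅐*14 - 30122279975/63997299) = √(-2 - 30122279975/63997299) = √(-30250274573/63997299) = I*√215103985186708703/21332433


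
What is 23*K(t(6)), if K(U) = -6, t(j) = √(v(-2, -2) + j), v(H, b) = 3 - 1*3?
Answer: -138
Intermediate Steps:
v(H, b) = 0 (v(H, b) = 3 - 3 = 0)
t(j) = √j (t(j) = √(0 + j) = √j)
23*K(t(6)) = 23*(-6) = -138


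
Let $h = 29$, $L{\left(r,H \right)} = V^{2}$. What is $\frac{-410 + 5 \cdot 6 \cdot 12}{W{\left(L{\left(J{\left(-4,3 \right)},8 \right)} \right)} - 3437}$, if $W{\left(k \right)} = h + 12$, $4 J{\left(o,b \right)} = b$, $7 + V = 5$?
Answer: $\frac{25}{1698} \approx 0.014723$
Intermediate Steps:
$V = -2$ ($V = -7 + 5 = -2$)
$J{\left(o,b \right)} = \frac{b}{4}$
$L{\left(r,H \right)} = 4$ ($L{\left(r,H \right)} = \left(-2\right)^{2} = 4$)
$W{\left(k \right)} = 41$ ($W{\left(k \right)} = 29 + 12 = 41$)
$\frac{-410 + 5 \cdot 6 \cdot 12}{W{\left(L{\left(J{\left(-4,3 \right)},8 \right)} \right)} - 3437} = \frac{-410 + 5 \cdot 6 \cdot 12}{41 - 3437} = \frac{-410 + 30 \cdot 12}{-3396} = \left(-410 + 360\right) \left(- \frac{1}{3396}\right) = \left(-50\right) \left(- \frac{1}{3396}\right) = \frac{25}{1698}$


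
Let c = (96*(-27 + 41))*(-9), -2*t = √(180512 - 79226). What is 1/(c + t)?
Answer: -2688/32508421 + √11254/97525263 ≈ -8.1599e-5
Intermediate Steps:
t = -3*√11254/2 (t = -√(180512 - 79226)/2 = -3*√11254/2 ≈ -159.13)
c = -12096 (c = (96*14)*(-9) = 1344*(-9) = -12096)
1/(c + t) = 1/(-12096 - 3*√11254/2)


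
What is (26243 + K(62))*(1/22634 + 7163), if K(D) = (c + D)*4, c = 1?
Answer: 4295563952785/22634 ≈ 1.8978e+8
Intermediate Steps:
K(D) = 4 + 4*D (K(D) = (1 + D)*4 = 4 + 4*D)
(26243 + K(62))*(1/22634 + 7163) = (26243 + (4 + 4*62))*(1/22634 + 7163) = (26243 + (4 + 248))*(1/22634 + 7163) = (26243 + 252)*(162127343/22634) = 26495*(162127343/22634) = 4295563952785/22634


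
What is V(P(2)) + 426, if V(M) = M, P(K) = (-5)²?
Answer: 451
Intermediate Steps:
P(K) = 25
V(P(2)) + 426 = 25 + 426 = 451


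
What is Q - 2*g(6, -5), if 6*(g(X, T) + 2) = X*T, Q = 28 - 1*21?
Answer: 21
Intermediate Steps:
Q = 7 (Q = 28 - 21 = 7)
g(X, T) = -2 + T*X/6 (g(X, T) = -2 + (X*T)/6 = -2 + (T*X)/6 = -2 + T*X/6)
Q - 2*g(6, -5) = 7 - 2*(-2 + (⅙)*(-5)*6) = 7 - 2*(-2 - 5) = 7 - 2*(-7) = 7 + 14 = 21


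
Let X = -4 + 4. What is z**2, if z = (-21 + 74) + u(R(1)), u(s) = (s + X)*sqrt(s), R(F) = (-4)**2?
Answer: 13689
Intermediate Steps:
X = 0
R(F) = 16
u(s) = s**(3/2) (u(s) = (s + 0)*sqrt(s) = s*sqrt(s) = s**(3/2))
z = 117 (z = (-21 + 74) + 16**(3/2) = 53 + 64 = 117)
z**2 = 117**2 = 13689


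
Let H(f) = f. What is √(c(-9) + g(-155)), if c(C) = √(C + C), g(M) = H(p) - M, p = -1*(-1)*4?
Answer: √(159 + 3*I*√2) ≈ 12.611 + 0.1682*I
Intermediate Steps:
p = 4 (p = 1*4 = 4)
g(M) = 4 - M
c(C) = √2*√C (c(C) = √(2*C) = √2*√C)
√(c(-9) + g(-155)) = √(√2*√(-9) + (4 - 1*(-155))) = √(√2*(3*I) + (4 + 155)) = √(3*I*√2 + 159) = √(159 + 3*I*√2)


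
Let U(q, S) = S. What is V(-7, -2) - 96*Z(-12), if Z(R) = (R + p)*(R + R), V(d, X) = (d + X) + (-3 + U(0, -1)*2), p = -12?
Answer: -55310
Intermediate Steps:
V(d, X) = -5 + X + d (V(d, X) = (d + X) + (-3 - 1*2) = (X + d) + (-3 - 2) = (X + d) - 5 = -5 + X + d)
Z(R) = 2*R*(-12 + R) (Z(R) = (R - 12)*(R + R) = (-12 + R)*(2*R) = 2*R*(-12 + R))
V(-7, -2) - 96*Z(-12) = (-5 - 2 - 7) - 192*(-12)*(-12 - 12) = -14 - 192*(-12)*(-24) = -14 - 96*576 = -14 - 55296 = -55310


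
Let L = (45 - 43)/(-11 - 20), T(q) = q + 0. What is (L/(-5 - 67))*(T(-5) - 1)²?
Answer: 1/31 ≈ 0.032258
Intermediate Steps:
T(q) = q
L = -2/31 (L = 2/(-31) = 2*(-1/31) = -2/31 ≈ -0.064516)
(L/(-5 - 67))*(T(-5) - 1)² = (-2/(31*(-5 - 67)))*(-5 - 1)² = -2/31/(-72)*(-6)² = -2/31*(-1/72)*36 = (1/1116)*36 = 1/31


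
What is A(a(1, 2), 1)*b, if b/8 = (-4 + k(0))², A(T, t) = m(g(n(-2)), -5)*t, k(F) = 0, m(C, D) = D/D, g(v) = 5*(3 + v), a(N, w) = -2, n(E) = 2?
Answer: 128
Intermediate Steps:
g(v) = 15 + 5*v
m(C, D) = 1
A(T, t) = t (A(T, t) = 1*t = t)
b = 128 (b = 8*(-4 + 0)² = 8*(-4)² = 8*16 = 128)
A(a(1, 2), 1)*b = 1*128 = 128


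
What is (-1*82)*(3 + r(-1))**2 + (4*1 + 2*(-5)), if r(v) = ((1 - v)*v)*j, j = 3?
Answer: -744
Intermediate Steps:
r(v) = 3*v*(1 - v) (r(v) = ((1 - v)*v)*3 = (v*(1 - v))*3 = 3*v*(1 - v))
(-1*82)*(3 + r(-1))**2 + (4*1 + 2*(-5)) = (-1*82)*(3 + 3*(-1)*(1 - 1*(-1)))**2 + (4*1 + 2*(-5)) = -82*(3 + 3*(-1)*(1 + 1))**2 + (4 - 10) = -82*(3 + 3*(-1)*2)**2 - 6 = -82*(3 - 6)**2 - 6 = -82*(-3)**2 - 6 = -82*9 - 6 = -738 - 6 = -744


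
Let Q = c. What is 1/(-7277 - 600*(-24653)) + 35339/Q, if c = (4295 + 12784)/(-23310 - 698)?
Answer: -164755855875117793/3316599719799 ≈ -49676.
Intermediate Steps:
c = -17079/24008 (c = 17079/(-24008) = 17079*(-1/24008) = -17079/24008 ≈ -0.71139)
Q = -17079/24008 ≈ -0.71139
1/(-7277 - 600*(-24653)) + 35339/Q = 1/(-7277 - 600*(-24653)) + 35339/(-17079/24008) = -1/24653/(-7877) + 35339*(-24008/17079) = -1/7877*(-1/24653) - 848418712/17079 = 1/194191681 - 848418712/17079 = -164755855875117793/3316599719799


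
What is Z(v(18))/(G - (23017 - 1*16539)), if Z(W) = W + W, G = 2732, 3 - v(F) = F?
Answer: 15/1873 ≈ 0.0080085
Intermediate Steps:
v(F) = 3 - F
Z(W) = 2*W
Z(v(18))/(G - (23017 - 1*16539)) = (2*(3 - 1*18))/(2732 - (23017 - 1*16539)) = (2*(3 - 18))/(2732 - (23017 - 16539)) = (2*(-15))/(2732 - 1*6478) = -30/(2732 - 6478) = -30/(-3746) = -30*(-1/3746) = 15/1873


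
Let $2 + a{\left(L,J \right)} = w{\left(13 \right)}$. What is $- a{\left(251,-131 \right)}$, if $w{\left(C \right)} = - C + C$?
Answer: $2$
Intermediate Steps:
$w{\left(C \right)} = 0$
$a{\left(L,J \right)} = -2$ ($a{\left(L,J \right)} = -2 + 0 = -2$)
$- a{\left(251,-131 \right)} = \left(-1\right) \left(-2\right) = 2$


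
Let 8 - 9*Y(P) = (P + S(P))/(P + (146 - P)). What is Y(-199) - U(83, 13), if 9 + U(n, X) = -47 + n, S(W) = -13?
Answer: -5683/219 ≈ -25.950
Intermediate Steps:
U(n, X) = -56 + n (U(n, X) = -9 + (-47 + n) = -56 + n)
Y(P) = 1181/1314 - P/1314 (Y(P) = 8/9 - (P - 13)/(9*(P + (146 - P))) = 8/9 - (-13 + P)/(9*146) = 8/9 - (-13/146 + P/146)/9 = 8/9 + (13/1314 - P/1314) = 1181/1314 - P/1314)
Y(-199) - U(83, 13) = (1181/1314 - 1/1314*(-199)) - (-56 + 83) = (1181/1314 + 199/1314) - 1*27 = 230/219 - 27 = -5683/219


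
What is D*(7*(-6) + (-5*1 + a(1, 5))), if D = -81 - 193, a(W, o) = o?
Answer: 11508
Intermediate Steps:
D = -274
D*(7*(-6) + (-5*1 + a(1, 5))) = -274*(7*(-6) + (-5*1 + 5)) = -274*(-42 + (-5 + 5)) = -274*(-42 + 0) = -274*(-42) = 11508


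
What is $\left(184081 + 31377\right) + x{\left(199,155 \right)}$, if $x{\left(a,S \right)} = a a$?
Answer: $255059$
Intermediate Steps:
$x{\left(a,S \right)} = a^{2}$
$\left(184081 + 31377\right) + x{\left(199,155 \right)} = \left(184081 + 31377\right) + 199^{2} = 215458 + 39601 = 255059$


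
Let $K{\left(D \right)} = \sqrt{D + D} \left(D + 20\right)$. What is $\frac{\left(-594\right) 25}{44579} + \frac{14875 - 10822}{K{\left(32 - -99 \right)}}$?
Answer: $- \frac{14850}{44579} + \frac{4053 \sqrt{262}}{39562} \approx 1.3251$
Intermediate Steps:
$K{\left(D \right)} = \sqrt{2} \sqrt{D} \left(20 + D\right)$ ($K{\left(D \right)} = \sqrt{2 D} \left(20 + D\right) = \sqrt{2} \sqrt{D} \left(20 + D\right)$)
$\frac{\left(-594\right) 25}{44579} + \frac{14875 - 10822}{K{\left(32 - -99 \right)}} = \frac{\left(-594\right) 25}{44579} + \frac{14875 - 10822}{\sqrt{2} \sqrt{32 - -99} \left(20 + \left(32 - -99\right)\right)} = \left(-14850\right) \frac{1}{44579} + \frac{4053}{\sqrt{2} \sqrt{32 + 99} \left(20 + \left(32 + 99\right)\right)} = - \frac{14850}{44579} + \frac{4053}{\sqrt{2} \sqrt{131} \left(20 + 131\right)} = - \frac{14850}{44579} + \frac{4053}{\sqrt{2} \sqrt{131} \cdot 151} = - \frac{14850}{44579} + \frac{4053}{151 \sqrt{262}} = - \frac{14850}{44579} + 4053 \frac{\sqrt{262}}{39562} = - \frac{14850}{44579} + \frac{4053 \sqrt{262}}{39562}$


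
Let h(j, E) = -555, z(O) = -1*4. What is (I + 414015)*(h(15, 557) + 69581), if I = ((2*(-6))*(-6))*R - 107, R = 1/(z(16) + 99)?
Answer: 2714194262632/95 ≈ 2.8570e+10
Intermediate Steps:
z(O) = -4
R = 1/95 (R = 1/(-4 + 99) = 1/95 ≈ 0.010526)
I = -10093/95 (I = ((2*(-6))*(-6))*(1/95) - 107 = -12*(-6)*(1/95) - 107 = 72*(1/95) - 107 = 72/95 - 107 = -10093/95 ≈ -106.24)
(I + 414015)*(h(15, 557) + 69581) = (-10093/95 + 414015)*(-555 + 69581) = (39321332/95)*69026 = 2714194262632/95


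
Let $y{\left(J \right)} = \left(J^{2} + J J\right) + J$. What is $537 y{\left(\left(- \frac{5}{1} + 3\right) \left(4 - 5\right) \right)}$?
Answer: $5370$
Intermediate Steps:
$y{\left(J \right)} = J + 2 J^{2}$ ($y{\left(J \right)} = \left(J^{2} + J^{2}\right) + J = 2 J^{2} + J = J + 2 J^{2}$)
$537 y{\left(\left(- \frac{5}{1} + 3\right) \left(4 - 5\right) \right)} = 537 \left(- \frac{5}{1} + 3\right) \left(4 - 5\right) \left(1 + 2 \left(- \frac{5}{1} + 3\right) \left(4 - 5\right)\right) = 537 \left(\left(-5\right) 1 + 3\right) \left(-1\right) \left(1 + 2 \left(\left(-5\right) 1 + 3\right) \left(-1\right)\right) = 537 \left(-5 + 3\right) \left(-1\right) \left(1 + 2 \left(-5 + 3\right) \left(-1\right)\right) = 537 \left(-2\right) \left(-1\right) \left(1 + 2 \left(\left(-2\right) \left(-1\right)\right)\right) = 537 \cdot 2 \left(1 + 2 \cdot 2\right) = 537 \cdot 2 \left(1 + 4\right) = 537 \cdot 2 \cdot 5 = 537 \cdot 10 = 5370$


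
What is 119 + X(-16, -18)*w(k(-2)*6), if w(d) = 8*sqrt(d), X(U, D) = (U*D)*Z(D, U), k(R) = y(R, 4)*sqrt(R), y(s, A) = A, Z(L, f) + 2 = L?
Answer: 119 - 92160*(-1)**(1/4)*2**(3/4)*sqrt(3) ≈ -1.8971e+5 - 1.8983e+5*I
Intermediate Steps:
Z(L, f) = -2 + L
k(R) = 4*sqrt(R)
X(U, D) = D*U*(-2 + D) (X(U, D) = (U*D)*(-2 + D) = (D*U)*(-2 + D) = D*U*(-2 + D))
119 + X(-16, -18)*w(k(-2)*6) = 119 + (-18*(-16)*(-2 - 18))*(8*sqrt((4*sqrt(-2))*6)) = 119 + (-18*(-16)*(-20))*(8*sqrt((4*(I*sqrt(2)))*6)) = 119 - 46080*sqrt((4*I*sqrt(2))*6) = 119 - 46080*sqrt(24*I*sqrt(2)) = 119 - 46080*2*2**(3/4)*sqrt(3)*sqrt(I) = 119 - 92160*2**(3/4)*sqrt(3)*sqrt(I)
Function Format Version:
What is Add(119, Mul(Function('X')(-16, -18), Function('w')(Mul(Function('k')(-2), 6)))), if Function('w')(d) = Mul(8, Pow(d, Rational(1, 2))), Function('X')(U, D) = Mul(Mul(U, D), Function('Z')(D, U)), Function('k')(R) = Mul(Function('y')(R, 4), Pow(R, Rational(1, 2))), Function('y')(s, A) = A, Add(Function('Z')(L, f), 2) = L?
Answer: Add(119, Mul(-92160, Pow(-1, Rational(1, 4)), Pow(2, Rational(3, 4)), Pow(3, Rational(1, 2)))) ≈ Add(-1.8971e+5, Mul(-1.8983e+5, I))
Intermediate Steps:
Function('Z')(L, f) = Add(-2, L)
Function('k')(R) = Mul(4, Pow(R, Rational(1, 2)))
Function('X')(U, D) = Mul(D, U, Add(-2, D)) (Function('X')(U, D) = Mul(Mul(U, D), Add(-2, D)) = Mul(Mul(D, U), Add(-2, D)) = Mul(D, U, Add(-2, D)))
Add(119, Mul(Function('X')(-16, -18), Function('w')(Mul(Function('k')(-2), 6)))) = Add(119, Mul(Mul(-18, -16, Add(-2, -18)), Mul(8, Pow(Mul(Mul(4, Pow(-2, Rational(1, 2))), 6), Rational(1, 2))))) = Add(119, Mul(Mul(-18, -16, -20), Mul(8, Pow(Mul(Mul(4, Mul(I, Pow(2, Rational(1, 2)))), 6), Rational(1, 2))))) = Add(119, Mul(-5760, Mul(8, Pow(Mul(Mul(4, I, Pow(2, Rational(1, 2))), 6), Rational(1, 2))))) = Add(119, Mul(-5760, Mul(8, Pow(Mul(24, I, Pow(2, Rational(1, 2))), Rational(1, 2))))) = Add(119, Mul(-5760, Mul(8, Mul(2, Pow(2, Rational(3, 4)), Pow(3, Rational(1, 2)), Pow(I, Rational(1, 2)))))) = Add(119, Mul(-5760, Mul(16, Pow(2, Rational(3, 4)), Pow(3, Rational(1, 2)), Pow(I, Rational(1, 2))))) = Add(119, Mul(-92160, Pow(2, Rational(3, 4)), Pow(3, Rational(1, 2)), Pow(I, Rational(1, 2))))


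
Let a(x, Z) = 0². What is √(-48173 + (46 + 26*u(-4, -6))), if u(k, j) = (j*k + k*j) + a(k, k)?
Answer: I*√46879 ≈ 216.52*I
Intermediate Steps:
a(x, Z) = 0
u(k, j) = 2*j*k (u(k, j) = (j*k + k*j) + 0 = (j*k + j*k) + 0 = 2*j*k + 0 = 2*j*k)
√(-48173 + (46 + 26*u(-4, -6))) = √(-48173 + (46 + 26*(2*(-6)*(-4)))) = √(-48173 + (46 + 26*48)) = √(-48173 + (46 + 1248)) = √(-48173 + 1294) = √(-46879) = I*√46879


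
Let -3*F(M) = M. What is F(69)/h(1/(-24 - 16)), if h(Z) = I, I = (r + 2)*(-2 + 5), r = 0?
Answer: -23/6 ≈ -3.8333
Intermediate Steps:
I = 6 (I = (0 + 2)*(-2 + 5) = 2*3 = 6)
h(Z) = 6
F(M) = -M/3
F(69)/h(1/(-24 - 16)) = -⅓*69/6 = -23*⅙ = -23/6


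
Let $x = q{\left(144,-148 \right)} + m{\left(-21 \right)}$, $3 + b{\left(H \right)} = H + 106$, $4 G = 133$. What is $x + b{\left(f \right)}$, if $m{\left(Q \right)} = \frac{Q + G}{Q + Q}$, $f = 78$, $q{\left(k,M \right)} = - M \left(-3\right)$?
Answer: $- \frac{6319}{24} \approx -263.29$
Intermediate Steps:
$G = \frac{133}{4}$ ($G = \frac{1}{4} \cdot 133 = \frac{133}{4} \approx 33.25$)
$q{\left(k,M \right)} = 3 M$
$m{\left(Q \right)} = \frac{\frac{133}{4} + Q}{2 Q}$ ($m{\left(Q \right)} = \frac{Q + \frac{133}{4}}{Q + Q} = \frac{\frac{133}{4} + Q}{2 Q}$)
$b{\left(H \right)} = 103 + H$ ($b{\left(H \right)} = -3 + \left(H + 106\right) = -3 + \left(106 + H\right) = 103 + H$)
$x = - \frac{10663}{24}$ ($x = 3 \left(-148\right) + \frac{133 + 4 \left(-21\right)}{8 \left(-21\right)} = -444 + \frac{1}{8} \left(- \frac{1}{21}\right) \left(133 - 84\right) = -444 + \frac{1}{8} \left(- \frac{1}{21}\right) 49 = -444 - \frac{7}{24} = - \frac{10663}{24} \approx -444.29$)
$x + b{\left(f \right)} = - \frac{10663}{24} + \left(103 + 78\right) = - \frac{10663}{24} + 181 = - \frac{6319}{24}$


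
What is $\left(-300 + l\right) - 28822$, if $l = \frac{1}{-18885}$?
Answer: $- \frac{549968971}{18885} \approx -29122.0$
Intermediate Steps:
$l = - \frac{1}{18885} \approx -5.2952 \cdot 10^{-5}$
$\left(-300 + l\right) - 28822 = \left(-300 - \frac{1}{18885}\right) - 28822 = - \frac{5665501}{18885} - 28822 = - \frac{549968971}{18885}$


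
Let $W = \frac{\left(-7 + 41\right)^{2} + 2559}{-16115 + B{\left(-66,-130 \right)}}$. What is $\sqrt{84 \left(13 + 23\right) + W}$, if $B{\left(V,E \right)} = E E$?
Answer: $\frac{\sqrt{74655227}}{157} \approx 55.034$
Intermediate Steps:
$B{\left(V,E \right)} = E^{2}$
$W = \frac{743}{157}$ ($W = \frac{\left(-7 + 41\right)^{2} + 2559}{-16115 + \left(-130\right)^{2}} = \frac{34^{2} + 2559}{-16115 + 16900} = \frac{1156 + 2559}{785} = 3715 \cdot \frac{1}{785} = \frac{743}{157} \approx 4.7325$)
$\sqrt{84 \left(13 + 23\right) + W} = \sqrt{84 \left(13 + 23\right) + \frac{743}{157}} = \sqrt{84 \cdot 36 + \frac{743}{157}} = \sqrt{3024 + \frac{743}{157}} = \sqrt{\frac{475511}{157}} = \frac{\sqrt{74655227}}{157}$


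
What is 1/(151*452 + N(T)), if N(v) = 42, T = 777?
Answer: 1/68294 ≈ 1.4643e-5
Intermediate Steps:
1/(151*452 + N(T)) = 1/(151*452 + 42) = 1/(68252 + 42) = 1/68294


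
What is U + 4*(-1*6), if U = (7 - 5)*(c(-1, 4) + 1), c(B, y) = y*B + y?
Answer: -22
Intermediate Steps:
c(B, y) = y + B*y (c(B, y) = B*y + y = y + B*y)
U = 2 (U = (7 - 5)*(4*(1 - 1) + 1) = 2*(4*0 + 1) = 2*(0 + 1) = 2*1 = 2)
U + 4*(-1*6) = 2 + 4*(-1*6) = 2 + 4*(-6) = 2 - 24 = -22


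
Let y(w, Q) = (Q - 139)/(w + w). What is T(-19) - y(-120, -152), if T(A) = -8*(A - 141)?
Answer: 102303/80 ≈ 1278.8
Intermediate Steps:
y(w, Q) = (-139 + Q)/(2*w) (y(w, Q) = (-139 + Q)/((2*w)) = (-139 + Q)*(1/(2*w)) = (-139 + Q)/(2*w))
T(A) = 1128 - 8*A (T(A) = -8*(-141 + A) = 1128 - 8*A)
T(-19) - y(-120, -152) = (1128 - 8*(-19)) - (-139 - 152)/(2*(-120)) = (1128 + 152) - (-1)*(-291)/(2*120) = 1280 - 1*97/80 = 1280 - 97/80 = 102303/80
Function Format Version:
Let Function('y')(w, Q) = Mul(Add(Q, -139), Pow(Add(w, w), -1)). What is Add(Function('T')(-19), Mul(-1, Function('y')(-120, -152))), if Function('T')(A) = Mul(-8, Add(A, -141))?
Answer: Rational(102303, 80) ≈ 1278.8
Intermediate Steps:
Function('y')(w, Q) = Mul(Rational(1, 2), Pow(w, -1), Add(-139, Q)) (Function('y')(w, Q) = Mul(Add(-139, Q), Pow(Mul(2, w), -1)) = Mul(Add(-139, Q), Mul(Rational(1, 2), Pow(w, -1))) = Mul(Rational(1, 2), Pow(w, -1), Add(-139, Q)))
Function('T')(A) = Add(1128, Mul(-8, A)) (Function('T')(A) = Mul(-8, Add(-141, A)) = Add(1128, Mul(-8, A)))
Add(Function('T')(-19), Mul(-1, Function('y')(-120, -152))) = Add(Add(1128, Mul(-8, -19)), Mul(-1, Mul(Rational(1, 2), Pow(-120, -1), Add(-139, -152)))) = Add(Add(1128, 152), Mul(-1, Mul(Rational(1, 2), Rational(-1, 120), -291))) = Add(1280, Mul(-1, Rational(97, 80))) = Add(1280, Rational(-97, 80)) = Rational(102303, 80)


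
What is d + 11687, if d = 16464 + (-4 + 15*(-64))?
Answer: 27187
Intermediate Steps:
d = 15500 (d = 16464 + (-4 - 960) = 16464 - 964 = 15500)
d + 11687 = 15500 + 11687 = 27187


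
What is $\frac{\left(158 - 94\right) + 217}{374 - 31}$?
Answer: $\frac{281}{343} \approx 0.81924$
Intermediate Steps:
$\frac{\left(158 - 94\right) + 217}{374 - 31} = \frac{\left(158 - 94\right) + 217}{343} = \left(64 + 217\right) \frac{1}{343} = 281 \cdot \frac{1}{343} = \frac{281}{343}$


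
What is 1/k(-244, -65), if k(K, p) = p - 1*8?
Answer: -1/73 ≈ -0.013699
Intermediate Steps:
k(K, p) = -8 + p (k(K, p) = p - 8 = -8 + p)
1/k(-244, -65) = 1/(-8 - 65) = 1/(-73) = -1/73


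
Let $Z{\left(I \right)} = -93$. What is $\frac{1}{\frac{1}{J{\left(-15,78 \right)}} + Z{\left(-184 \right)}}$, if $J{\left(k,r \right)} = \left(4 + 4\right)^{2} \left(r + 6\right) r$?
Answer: $- \frac{419328}{38997503} \approx -0.010753$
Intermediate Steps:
$J{\left(k,r \right)} = r \left(384 + 64 r\right)$ ($J{\left(k,r \right)} = 8^{2} \left(6 + r\right) r = 64 \left(6 + r\right) r = \left(384 + 64 r\right) r = r \left(384 + 64 r\right)$)
$\frac{1}{\frac{1}{J{\left(-15,78 \right)}} + Z{\left(-184 \right)}} = \frac{1}{\frac{1}{64 \cdot 78 \left(6 + 78\right)} - 93} = \frac{1}{\frac{1}{64 \cdot 78 \cdot 84} - 93} = \frac{1}{\frac{1}{419328} - 93} = \frac{1}{- \frac{38997503}{419328}} = - \frac{419328}{38997503}$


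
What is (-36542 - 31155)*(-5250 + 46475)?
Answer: -2790808825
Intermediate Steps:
(-36542 - 31155)*(-5250 + 46475) = -67697*41225 = -2790808825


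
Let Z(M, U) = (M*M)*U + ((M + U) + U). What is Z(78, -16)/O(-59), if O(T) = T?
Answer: 97298/59 ≈ 1649.1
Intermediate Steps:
Z(M, U) = M + 2*U + U*M² (Z(M, U) = M²*U + (M + 2*U) = U*M² + (M + 2*U) = M + 2*U + U*M²)
Z(78, -16)/O(-59) = (78 + 2*(-16) - 16*78²)/(-59) = (78 - 32 - 16*6084)*(-1/59) = (78 - 32 - 97344)*(-1/59) = -97298*(-1/59) = 97298/59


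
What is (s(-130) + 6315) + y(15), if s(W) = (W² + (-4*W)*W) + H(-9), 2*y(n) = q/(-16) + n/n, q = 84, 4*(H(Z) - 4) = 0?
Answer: -355065/8 ≈ -44383.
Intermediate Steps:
H(Z) = 4 (H(Z) = 4 + (¼)*0 = 4 + 0 = 4)
y(n) = -17/8 (y(n) = (84/(-16) + n/n)/2 = (84*(-1/16) + 1)/2 = (-21/4 + 1)/2 = (½)*(-17/4) = -17/8)
s(W) = 4 - 3*W² (s(W) = (W² + (-4*W)*W) + 4 = (W² - 4*W²) + 4 = -3*W² + 4 = 4 - 3*W²)
(s(-130) + 6315) + y(15) = ((4 - 3*(-130)²) + 6315) - 17/8 = ((4 - 3*16900) + 6315) - 17/8 = ((4 - 50700) + 6315) - 17/8 = (-50696 + 6315) - 17/8 = -44381 - 17/8 = -355065/8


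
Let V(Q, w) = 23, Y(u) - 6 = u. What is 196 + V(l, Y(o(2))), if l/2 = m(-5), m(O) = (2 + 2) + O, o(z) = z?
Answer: 219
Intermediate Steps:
Y(u) = 6 + u
m(O) = 4 + O
l = -2 (l = 2*(4 - 5) = 2*(-1) = -2)
196 + V(l, Y(o(2))) = 196 + 23 = 219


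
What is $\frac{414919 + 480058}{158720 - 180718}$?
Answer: $- \frac{894977}{21998} \approx -40.684$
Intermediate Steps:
$\frac{414919 + 480058}{158720 - 180718} = \frac{894977}{-21998} = 894977 \left(- \frac{1}{21998}\right) = - \frac{894977}{21998}$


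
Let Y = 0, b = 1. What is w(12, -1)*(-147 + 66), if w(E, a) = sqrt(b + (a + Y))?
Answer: 0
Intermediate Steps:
w(E, a) = sqrt(1 + a) (w(E, a) = sqrt(1 + (a + 0)) = sqrt(1 + a))
w(12, -1)*(-147 + 66) = sqrt(1 - 1)*(-147 + 66) = sqrt(0)*(-81) = 0*(-81) = 0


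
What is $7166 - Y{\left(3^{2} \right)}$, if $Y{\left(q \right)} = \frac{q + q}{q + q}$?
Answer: $7165$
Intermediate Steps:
$Y{\left(q \right)} = 1$ ($Y{\left(q \right)} = \frac{2 q}{2 q} = 2 q \frac{1}{2 q} = 1$)
$7166 - Y{\left(3^{2} \right)} = 7166 - 1 = 7165$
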